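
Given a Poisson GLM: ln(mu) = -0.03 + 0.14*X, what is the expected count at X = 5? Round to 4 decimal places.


eta = -0.03 + 0.14 * 5 = 0.6700.
mu = exp(0.6700) = 1.9542.

1.9542


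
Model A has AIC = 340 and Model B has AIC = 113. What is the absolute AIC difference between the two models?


Absolute difference = |340 - 113| = 227.
The model with lower AIC (B) is preferred.

227


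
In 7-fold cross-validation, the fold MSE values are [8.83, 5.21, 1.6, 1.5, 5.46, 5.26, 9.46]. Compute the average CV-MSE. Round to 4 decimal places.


Add all fold MSEs: 37.3200.
Divide by k = 7: 37.3200/7 = 5.3314.

5.3314


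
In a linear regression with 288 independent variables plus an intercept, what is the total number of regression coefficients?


Including the intercept, the model has 288 predictor coefficients + 1 intercept.
Total = 289.

289


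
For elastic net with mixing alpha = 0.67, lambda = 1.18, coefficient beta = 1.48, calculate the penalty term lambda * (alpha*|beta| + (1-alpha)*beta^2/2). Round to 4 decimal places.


Compute:
L1 = 0.67 * 1.48 = 0.9916.
L2 = 0.33 * 1.48^2 / 2 = 0.3614.
Penalty = 1.18 * (0.9916 + 0.3614) = 1.5966.

1.5966


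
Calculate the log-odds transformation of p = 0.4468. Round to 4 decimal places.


Compute the odds: 0.4468/0.5532 = 0.8077.
Take the natural log: ln(0.8077) = -0.2136.

-0.2136


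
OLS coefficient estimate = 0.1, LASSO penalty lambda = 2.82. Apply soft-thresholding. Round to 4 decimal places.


|beta_OLS| = 0.1.
lambda = 2.82.
Since |beta| <= lambda, the coefficient is set to 0.
Result = 0.0000.

0.0000


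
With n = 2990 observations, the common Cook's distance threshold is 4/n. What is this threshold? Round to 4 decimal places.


Cook's distance cutoff = 4/n = 4/2990.
= 0.0013.

0.0013


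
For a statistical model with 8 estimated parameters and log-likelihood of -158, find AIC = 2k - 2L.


AIC = 2k - 2*loglik = 2(8) - 2(-158).
= 16 + 316 = 332.

332


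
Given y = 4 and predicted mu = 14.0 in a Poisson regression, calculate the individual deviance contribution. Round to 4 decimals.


y/mu = 4/14.0 = 0.285714 (approx.), and ln(4/14.0) = -1.252763.
y * ln(y/mu) = 4 * -1.252763 = -5.011052.
y - mu = -10.0.
D = 2 * (-5.011052 - -10.0) = 9.977896, which rounds to 9.9779.

9.9779


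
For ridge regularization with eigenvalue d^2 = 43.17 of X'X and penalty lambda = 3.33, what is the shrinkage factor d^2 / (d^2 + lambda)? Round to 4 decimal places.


Compute the denominator: 43.17 + 3.33 = 46.5000.
Shrinkage factor = 43.17 / 46.5000 = 0.9284.

0.9284


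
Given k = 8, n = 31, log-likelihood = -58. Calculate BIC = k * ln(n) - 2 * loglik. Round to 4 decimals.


k * ln(n) = 8 * ln(31) = 8 * 3.433987 = 27.471896.
-2 * loglik = -2 * (-58) = 116.
BIC = 27.471896 + 116 = 143.471896, which rounds to 143.4719.

143.4719


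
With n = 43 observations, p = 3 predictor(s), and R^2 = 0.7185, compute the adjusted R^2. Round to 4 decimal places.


Adjusted R^2 = 1 - (1 - R^2) * (n-1)/(n-p-1).
(1 - R^2) = 0.2815.
(n-1)/(n-p-1) = 42/39.
(1 - R^2) * (n-1) = 0.2815 * 42 = 11.8230.
Divide by (n-p-1): 11.8230 / 39 = 0.3032.
Adj R^2 = 1 - 0.3032 = 0.6968.

0.6968


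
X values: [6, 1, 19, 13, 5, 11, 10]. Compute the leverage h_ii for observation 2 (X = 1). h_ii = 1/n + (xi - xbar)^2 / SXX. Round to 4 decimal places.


Mean of X: xbar = 9.2857.
SXX = 209.4286.
For X = 1: h = 1/7 + (1 - 9.2857)^2/209.4286 = 0.4707.

0.4707


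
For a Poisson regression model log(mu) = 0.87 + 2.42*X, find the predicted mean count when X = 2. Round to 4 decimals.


Compute eta = 0.87 + 2.42 * 2 = 5.7100.
Apply inverse link: mu = e^5.7100 = 301.8711.

301.8711


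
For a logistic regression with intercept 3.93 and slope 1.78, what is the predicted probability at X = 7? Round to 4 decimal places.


Compute z = 3.93 + (1.78)(7) = 16.3900.
exp(-z) = 0.0000.
P = 1/(1 + 0.0000) = 1.0000.

1.0000


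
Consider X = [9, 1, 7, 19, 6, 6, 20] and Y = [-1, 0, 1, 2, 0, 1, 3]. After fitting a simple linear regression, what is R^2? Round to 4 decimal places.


Fit the OLS line: b0 = -0.5424, b1 = 0.1441.
SSres = 4.5593.
SStot = 10.8571.
R^2 = 1 - 4.5593/10.8571 = 0.5801.

0.5801


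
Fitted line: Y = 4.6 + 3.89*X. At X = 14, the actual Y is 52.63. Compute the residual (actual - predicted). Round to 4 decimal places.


Compute yhat = 4.6 + (3.89)(14) = 59.0600.
Residual = actual - predicted = 52.63 - 59.0600 = -6.4300.

-6.4300


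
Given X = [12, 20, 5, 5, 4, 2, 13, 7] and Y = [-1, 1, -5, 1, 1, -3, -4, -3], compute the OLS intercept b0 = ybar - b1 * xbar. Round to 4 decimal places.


First find the slope: b1 = 0.0925.
Means: xbar = 8.5000, ybar = -1.6250.
b0 = ybar - b1 * xbar = -1.6250 - 0.0925 * 8.5000 = -2.4114.

-2.4114


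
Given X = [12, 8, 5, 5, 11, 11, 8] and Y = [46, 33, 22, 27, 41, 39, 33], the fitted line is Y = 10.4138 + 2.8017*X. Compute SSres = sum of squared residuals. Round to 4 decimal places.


For each point, residual = actual - predicted.
Residuals: [1.9658, 0.1726, -2.4223, 2.5777, -0.2325, -2.2325, 0.1726].
Sum of squared residuals = 21.4741.

21.4741


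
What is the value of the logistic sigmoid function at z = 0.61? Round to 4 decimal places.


Compute exp(-0.6100) = 0.5434.
Sigmoid = 1 / (1 + 0.5434) = 1 / 1.5434 = 0.6479.

0.6479


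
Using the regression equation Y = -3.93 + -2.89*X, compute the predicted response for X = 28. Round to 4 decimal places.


Plug X = 28 into Y = -3.93 + -2.89*X:
Y = -3.93 + -80.9200 = -84.8500.

-84.8500


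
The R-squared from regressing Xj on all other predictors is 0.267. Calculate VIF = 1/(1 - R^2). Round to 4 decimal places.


VIF = 1 / (1 - 0.267).
= 1 / 0.733 = 1.3643.

1.3643


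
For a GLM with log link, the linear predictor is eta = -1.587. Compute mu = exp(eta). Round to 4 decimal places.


The inverse log link gives:
mu = exp(-1.587) = 0.2045.

0.2045


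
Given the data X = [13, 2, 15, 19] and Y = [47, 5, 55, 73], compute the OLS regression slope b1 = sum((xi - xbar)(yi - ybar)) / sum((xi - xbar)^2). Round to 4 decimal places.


The sample means are xbar = 12.2500 and ybar = 45.0000.
Compute S_xx = 158.7500 and S_xy = 628.0000.
Slope b1 = S_xy / S_xx = 628.0000 / 158.7500 = 3.9559.

3.9559


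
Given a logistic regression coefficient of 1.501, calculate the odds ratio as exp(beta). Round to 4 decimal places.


exp(1.501) = 4.4862.
So the odds ratio is 4.4862.

4.4862


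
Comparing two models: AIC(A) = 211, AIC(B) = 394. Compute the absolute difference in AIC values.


Absolute difference = |211 - 394| = 183.
The model with lower AIC (A) is preferred.

183


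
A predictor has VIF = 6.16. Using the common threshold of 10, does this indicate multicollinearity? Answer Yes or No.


The threshold is 10.
VIF = 6.16 is < 10.
Multicollinearity indication: No.

No


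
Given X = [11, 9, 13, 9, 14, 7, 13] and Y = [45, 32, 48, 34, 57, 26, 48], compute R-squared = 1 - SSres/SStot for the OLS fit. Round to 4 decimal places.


Fit the OLS line: b0 = -3.3287, b1 = 4.1224.
SSres = 29.3881.
SStot = 723.7143.
R^2 = 1 - 29.3881/723.7143 = 0.9594.

0.9594


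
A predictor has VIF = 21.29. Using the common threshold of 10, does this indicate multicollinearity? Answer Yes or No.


The threshold is 10.
VIF = 21.29 is >= 10.
Multicollinearity indication: Yes.

Yes


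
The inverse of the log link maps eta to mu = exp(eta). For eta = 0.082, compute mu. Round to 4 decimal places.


Apply the inverse link:
mu = e^0.082 = 1.0855.

1.0855


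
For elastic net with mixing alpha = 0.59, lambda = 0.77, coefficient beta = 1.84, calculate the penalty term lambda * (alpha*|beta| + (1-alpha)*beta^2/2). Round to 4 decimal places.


Compute:
L1 = 0.59 * 1.84 = 1.0856.
L2 = 0.41 * 1.84^2 / 2 = 0.6940.
Penalty = 0.77 * (1.0856 + 0.6940) = 1.3703.

1.3703


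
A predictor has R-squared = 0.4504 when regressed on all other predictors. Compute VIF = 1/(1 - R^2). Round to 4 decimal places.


Using VIF = 1/(1 - R^2_j):
1 - 0.4504 = 0.5496.
VIF = 1.8195.

1.8195


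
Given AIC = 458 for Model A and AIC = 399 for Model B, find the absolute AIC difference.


Compute |458 - 399| = 59.
Model B has the smaller AIC.

59


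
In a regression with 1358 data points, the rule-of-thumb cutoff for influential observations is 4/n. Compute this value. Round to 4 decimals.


The threshold is 4/n.
4/1358 = 0.0029.

0.0029


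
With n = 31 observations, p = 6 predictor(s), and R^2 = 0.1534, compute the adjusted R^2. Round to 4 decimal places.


Adjusted R^2 = 1 - (1 - R^2) * (n-1)/(n-p-1).
(1 - R^2) = 0.8466.
(n-1)/(n-p-1) = 30/24.
(1 - R^2) * (n-1) = 0.8466 * 30 = 25.3980.
Divide by (n-p-1): 25.3980 / 24 = 1.0583.
Adj R^2 = 1 - 1.0583 = -0.0583.

-0.0583


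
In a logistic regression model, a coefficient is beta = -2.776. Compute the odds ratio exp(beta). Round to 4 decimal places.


exp(-2.776) = 0.0623.
So the odds ratio is 0.0623.

0.0623


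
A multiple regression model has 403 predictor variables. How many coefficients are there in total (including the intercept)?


Total coefficients = number of predictors + 1 (for the intercept).
= 403 + 1 = 404.

404


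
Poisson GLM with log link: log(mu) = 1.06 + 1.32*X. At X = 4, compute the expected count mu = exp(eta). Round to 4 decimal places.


Compute eta = 1.06 + 1.32 * 4 = 6.3400.
Apply inverse link: mu = e^6.3400 = 566.7963.

566.7963


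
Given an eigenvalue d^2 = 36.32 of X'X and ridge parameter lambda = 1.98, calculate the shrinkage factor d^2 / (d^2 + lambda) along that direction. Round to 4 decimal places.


Compute the denominator: 36.32 + 1.98 = 38.3000.
Shrinkage factor = 36.32 / 38.3000 = 0.9483.

0.9483


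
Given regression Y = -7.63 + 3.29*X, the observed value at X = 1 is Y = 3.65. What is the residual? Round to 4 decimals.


Predicted = -7.63 + 3.29 * 1 = -4.3400.
Residual = 3.65 - -4.3400 = 7.9900.

7.9900


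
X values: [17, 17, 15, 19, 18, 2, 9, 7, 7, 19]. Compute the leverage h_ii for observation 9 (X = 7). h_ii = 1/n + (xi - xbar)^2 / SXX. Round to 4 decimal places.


n = 10, xbar = 13.0000.
SXX = sum((xi - xbar)^2) = 342.0000.
h = 1/10 + (7 - 13.0000)^2 / 342.0000 = 0.2053.

0.2053


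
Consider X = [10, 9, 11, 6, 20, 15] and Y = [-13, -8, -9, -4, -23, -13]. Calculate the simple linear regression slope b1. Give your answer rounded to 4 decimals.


First compute the means: xbar = 11.8333, ybar = -11.6667.
Then S_xx = sum((xi - xbar)^2) = 122.8333.
S_xy = sum((xi - xbar)(yi - ybar)) = -151.6667.
b1 = S_xy / S_xx = -151.6667 / 122.8333 = -1.2347.

-1.2347


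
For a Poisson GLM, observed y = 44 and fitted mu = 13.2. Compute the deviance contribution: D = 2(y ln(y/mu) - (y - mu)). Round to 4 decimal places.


y/mu = 44/13.2 = 3.333333 (approx.), and ln(44/13.2) = 1.203973.
y * ln(y/mu) = 44 * 1.203973 = 52.974812.
y - mu = 30.8.
D = 2 * (52.974812 - 30.8) = 44.349624, which rounds to 44.3496.

44.3496


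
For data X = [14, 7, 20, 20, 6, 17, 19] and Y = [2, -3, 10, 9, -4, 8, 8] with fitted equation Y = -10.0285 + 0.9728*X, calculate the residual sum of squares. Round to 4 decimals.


Predicted values from Y = -10.0285 + 0.9728*X.
Residuals: [-1.5907, 0.2189, 0.5725, -0.4275, 0.1917, 1.4909, -0.4547].
SSres = 5.5550.

5.5550


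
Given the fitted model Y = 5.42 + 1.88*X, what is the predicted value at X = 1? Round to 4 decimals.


Plug X = 1 into Y = 5.42 + 1.88*X:
Y = 5.42 + 1.8800 = 7.3000.

7.3000


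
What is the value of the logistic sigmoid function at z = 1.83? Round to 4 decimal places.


Compute exp(-1.8300) = 0.1604.
Sigmoid = 1 / (1 + 0.1604) = 1 / 1.1604 = 0.8618.

0.8618


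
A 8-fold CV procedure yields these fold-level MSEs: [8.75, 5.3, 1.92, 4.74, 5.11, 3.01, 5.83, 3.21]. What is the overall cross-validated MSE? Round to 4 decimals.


Add all fold MSEs: 37.8700.
Divide by k = 8: 37.8700/8 = 4.7338.

4.7338


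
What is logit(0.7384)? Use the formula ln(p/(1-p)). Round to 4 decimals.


The odds are p/(1-p) = 0.7384 / 0.2616 = 2.8226.
logit(p) = ln(2.8226) = 1.0377.

1.0377


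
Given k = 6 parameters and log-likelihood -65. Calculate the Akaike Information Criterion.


AIC = 2k - 2*loglik = 2(6) - 2(-65).
= 12 + 130 = 142.

142


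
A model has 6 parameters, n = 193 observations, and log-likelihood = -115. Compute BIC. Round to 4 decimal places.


Compute k*ln(n) = 6*ln(193) = 6*5.262690 = 31.576140.
Then -2*loglik = 230.
BIC = 31.576140 + 230 = 261.576140, which rounds to 261.5761.

261.5761


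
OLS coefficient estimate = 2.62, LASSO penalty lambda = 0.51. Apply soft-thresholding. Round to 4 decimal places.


|beta_OLS| = 2.62.
lambda = 0.51.
Since |beta| > lambda, coefficient = sign(beta)*(|beta| - lambda) = 2.1100.
Result = 2.1100.

2.1100


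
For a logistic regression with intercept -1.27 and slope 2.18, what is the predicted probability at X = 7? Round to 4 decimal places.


Compute z = -1.27 + (2.18)(7) = 13.9900.
exp(-z) = 0.0000.
P = 1/(1 + 0.0000) = 1.0000.

1.0000


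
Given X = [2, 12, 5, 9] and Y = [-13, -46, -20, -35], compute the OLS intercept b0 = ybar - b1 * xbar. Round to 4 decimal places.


The slope is b1 = -3.3621.
Sample means are xbar = 7.0000 and ybar = -28.5000.
Intercept: b0 = -28.5000 - (-3.3621)(7.0000) = -4.9655.

-4.9655


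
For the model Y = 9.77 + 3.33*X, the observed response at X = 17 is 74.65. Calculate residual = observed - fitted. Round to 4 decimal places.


Fitted value at X = 17 is yhat = 9.77 + 3.33*17 = 66.3800.
Residual = 74.65 - 66.3800 = 8.2700.

8.2700


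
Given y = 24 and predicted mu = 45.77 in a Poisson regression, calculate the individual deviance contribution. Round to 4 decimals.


First: ln(24/45.77) = -0.645575.
Then: 24 * -0.645575 = -15.493800.
y - mu = 24 - 45.77 = -21.77.
D = 2(-15.493800 - -21.77) = 12.552400, which rounds to 12.5524.

12.5524


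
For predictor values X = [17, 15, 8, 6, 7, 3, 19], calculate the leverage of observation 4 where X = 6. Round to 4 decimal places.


Mean of X: xbar = 10.7143.
SXX = 229.4286.
For X = 6: h = 1/7 + (6 - 10.7143)^2/229.4286 = 0.2397.

0.2397


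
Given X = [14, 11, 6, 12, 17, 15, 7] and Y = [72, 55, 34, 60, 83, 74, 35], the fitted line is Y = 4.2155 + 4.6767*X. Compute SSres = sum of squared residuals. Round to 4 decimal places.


Predicted values from Y = 4.2155 + 4.6767*X.
Residuals: [2.3107, -0.6592, 1.7243, -0.3359, -0.7194, -0.3660, -1.9524].
SSres = 13.3233.

13.3233


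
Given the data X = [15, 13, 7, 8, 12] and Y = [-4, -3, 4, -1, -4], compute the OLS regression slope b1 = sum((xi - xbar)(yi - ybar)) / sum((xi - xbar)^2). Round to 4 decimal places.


The sample means are xbar = 11.0000 and ybar = -1.6000.
Compute S_xx = 46.0000 and S_xy = -39.0000.
Slope b1 = S_xy / S_xx = -39.0000 / 46.0000 = -0.8478.

-0.8478


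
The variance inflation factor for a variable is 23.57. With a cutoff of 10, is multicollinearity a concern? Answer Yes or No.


The threshold is 10.
VIF = 23.57 is >= 10.
Multicollinearity indication: Yes.

Yes


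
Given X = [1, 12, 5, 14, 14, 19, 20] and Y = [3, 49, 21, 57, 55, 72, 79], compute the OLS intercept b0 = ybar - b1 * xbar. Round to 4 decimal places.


First find the slope: b1 = 3.8919.
Means: xbar = 12.1429, ybar = 48.0000.
b0 = ybar - b1 * xbar = 48.0000 - 3.8919 * 12.1429 = 0.7407.

0.7407


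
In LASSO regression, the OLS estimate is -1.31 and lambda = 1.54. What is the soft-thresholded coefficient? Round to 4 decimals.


Absolute value: |-1.31| = 1.31.
Compare to lambda = 1.54.
Since |beta| <= lambda, the coefficient is set to 0.

0.0000


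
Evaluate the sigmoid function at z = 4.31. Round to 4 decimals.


Compute exp(-4.3100) = 0.0134.
Sigmoid = 1 / (1 + 0.0134) = 1 / 1.0134 = 0.9867.

0.9867


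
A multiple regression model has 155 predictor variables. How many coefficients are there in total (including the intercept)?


Total coefficients = number of predictors + 1 (for the intercept).
= 155 + 1 = 156.

156


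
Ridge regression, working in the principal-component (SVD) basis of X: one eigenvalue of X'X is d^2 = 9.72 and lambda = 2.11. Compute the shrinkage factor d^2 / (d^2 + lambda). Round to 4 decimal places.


d^2 + lambda = 9.72 + 2.11 = 11.8300.
Shrinkage factor = 9.72/11.8300 = 0.8216.

0.8216


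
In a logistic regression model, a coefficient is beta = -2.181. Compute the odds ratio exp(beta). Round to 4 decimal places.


The odds ratio is computed as:
OR = e^(-2.181) = 0.1129.

0.1129


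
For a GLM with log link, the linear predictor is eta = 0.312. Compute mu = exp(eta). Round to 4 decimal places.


mu = exp(eta) = exp(0.312).
= 1.3662.

1.3662


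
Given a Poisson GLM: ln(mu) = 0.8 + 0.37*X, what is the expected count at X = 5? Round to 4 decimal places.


eta = 0.8 + 0.37 * 5 = 2.6500.
mu = exp(2.6500) = 14.1540.

14.1540


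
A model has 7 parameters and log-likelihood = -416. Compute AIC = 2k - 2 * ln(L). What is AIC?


Compute:
2k = 2*7 = 14.
-2*loglik = -2*(-416) = 832.
AIC = 14 + 832 = 846.

846


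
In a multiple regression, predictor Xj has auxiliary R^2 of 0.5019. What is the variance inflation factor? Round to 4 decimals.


Denominator: 1 - 0.5019 = 0.4981.
VIF = 1 / 0.4981 = 2.0076.

2.0076


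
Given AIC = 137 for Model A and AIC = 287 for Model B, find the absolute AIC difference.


|AIC_A - AIC_B| = |137 - 287| = 150.
Model A is preferred (lower AIC).

150


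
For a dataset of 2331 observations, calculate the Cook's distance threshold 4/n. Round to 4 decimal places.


Using the rule of thumb:
Threshold = 4 / 2331 = 0.0017.

0.0017


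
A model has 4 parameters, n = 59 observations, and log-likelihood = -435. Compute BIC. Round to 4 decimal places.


ln(59) = 4.077537.
k * ln(n) = 4 * 4.077537 = 16.310148.
-2L = 870.
BIC = 16.310148 + 870 = 886.310148, which rounds to 886.3101.

886.3101


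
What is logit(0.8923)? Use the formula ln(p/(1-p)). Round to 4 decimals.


Compute the odds: 0.8923/0.1077 = 8.2851.
Take the natural log: ln(8.2851) = 2.1145.

2.1145


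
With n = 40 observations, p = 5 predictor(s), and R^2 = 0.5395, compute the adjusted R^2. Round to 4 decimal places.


Plug in: Adj R^2 = 1 - (1 - 0.5395) * 39/34.
= 1 - 0.4605 * 39/34
= 1 - 17.9595 / 34
= 1 - 0.5282 = 0.4718.

0.4718


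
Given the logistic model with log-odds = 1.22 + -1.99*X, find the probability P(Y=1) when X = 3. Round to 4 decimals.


Linear predictor: z = 1.22 + -1.99 * 3 = -4.7500.
P = 1/(1 + exp(4.7500)) = 1/(1 + 115.5843) = 0.0086.

0.0086


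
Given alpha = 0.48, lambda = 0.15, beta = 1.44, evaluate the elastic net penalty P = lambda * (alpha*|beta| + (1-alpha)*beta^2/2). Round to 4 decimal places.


Compute:
L1 = 0.48 * 1.44 = 0.6912.
L2 = 0.52 * 1.44^2 / 2 = 0.5391.
Penalty = 0.15 * (0.6912 + 0.5391) = 0.1846.

0.1846


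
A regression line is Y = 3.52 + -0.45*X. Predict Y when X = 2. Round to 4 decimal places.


Predicted value:
Y = 3.52 + (-0.45)(2) = 3.52 + -0.9000 = 2.6200.

2.6200


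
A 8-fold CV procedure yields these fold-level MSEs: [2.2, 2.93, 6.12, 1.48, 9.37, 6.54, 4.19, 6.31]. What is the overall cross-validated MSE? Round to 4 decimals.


Sum of fold MSEs = 39.1400.
Average = 39.1400 / 8 = 4.8925.

4.8925


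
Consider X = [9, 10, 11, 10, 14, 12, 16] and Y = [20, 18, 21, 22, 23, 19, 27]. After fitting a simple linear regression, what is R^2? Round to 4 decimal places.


The fitted line is Y = 10.2061 + 0.9580*X.
SSres = 19.3626, SStot = 53.7143.
R^2 = 1 - SSres/SStot = 0.6395.

0.6395


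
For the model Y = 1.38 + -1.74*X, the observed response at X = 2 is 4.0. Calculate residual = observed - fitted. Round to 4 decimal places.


Predicted = 1.38 + -1.74 * 2 = -2.1000.
Residual = 4.0 - -2.1000 = 6.1000.

6.1000


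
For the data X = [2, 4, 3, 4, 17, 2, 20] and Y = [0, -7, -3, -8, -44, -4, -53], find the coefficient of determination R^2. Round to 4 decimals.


After computing the OLS fit (b0=4.1422, b1=-2.8461):
SSres = 11.0938, SStot = 2860.0000.
R^2 = 1 - 11.0938/2860.0000 = 0.9961.

0.9961


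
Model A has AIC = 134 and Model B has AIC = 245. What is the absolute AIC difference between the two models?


Absolute difference = |134 - 245| = 111.
The model with lower AIC (A) is preferred.

111


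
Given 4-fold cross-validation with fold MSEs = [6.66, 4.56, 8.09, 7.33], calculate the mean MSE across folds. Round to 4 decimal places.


Add all fold MSEs: 26.6400.
Divide by k = 4: 26.6400/4 = 6.6600.

6.6600


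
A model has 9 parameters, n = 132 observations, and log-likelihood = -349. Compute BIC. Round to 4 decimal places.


ln(132) = 4.882802.
k * ln(n) = 9 * 4.882802 = 43.945218.
-2L = 698.
BIC = 43.945218 + 698 = 741.945218, which rounds to 741.9452.

741.9452


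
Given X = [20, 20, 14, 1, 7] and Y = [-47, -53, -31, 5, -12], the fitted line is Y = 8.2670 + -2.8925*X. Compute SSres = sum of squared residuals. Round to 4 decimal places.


Compute predicted values, then residuals = yi - yhat_i.
Residuals: [2.5830, -3.4170, 1.2280, -0.3745, -0.0195].
SSres = sum(residual^2) = 19.9964.

19.9964


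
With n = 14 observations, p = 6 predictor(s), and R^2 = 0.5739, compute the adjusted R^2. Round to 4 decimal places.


Plug in: Adj R^2 = 1 - (1 - 0.5739) * 13/7.
= 1 - 0.4261 * 13/7
= 1 - 5.5393 / 7
= 1 - 0.7913 = 0.2087.

0.2087


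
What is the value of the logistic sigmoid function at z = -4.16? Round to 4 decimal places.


exp(4.1600) = 64.0715.
1 + exp(-z) = 65.0715.
sigmoid = 1/65.0715 = 0.0154.

0.0154


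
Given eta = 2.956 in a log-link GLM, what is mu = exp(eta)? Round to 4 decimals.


Apply the inverse link:
mu = e^2.956 = 19.2209.

19.2209


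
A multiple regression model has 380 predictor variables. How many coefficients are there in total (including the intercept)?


Including the intercept, the model has 380 predictor coefficients + 1 intercept.
Total = 381.

381


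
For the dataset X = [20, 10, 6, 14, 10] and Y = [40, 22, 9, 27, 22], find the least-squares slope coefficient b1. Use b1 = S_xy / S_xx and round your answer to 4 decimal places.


First compute the means: xbar = 12.0000, ybar = 24.0000.
Then S_xx = sum((xi - xbar)^2) = 112.0000.
S_xy = sum((xi - xbar)(yi - ybar)) = 232.0000.
b1 = S_xy / S_xx = 232.0000 / 112.0000 = 2.0714.

2.0714


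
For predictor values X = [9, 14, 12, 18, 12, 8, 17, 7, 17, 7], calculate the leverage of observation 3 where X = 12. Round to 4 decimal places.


Mean of X: xbar = 12.1000.
SXX = 164.9000.
For X = 12: h = 1/10 + (12 - 12.1000)^2/164.9000 = 0.1001.

0.1001


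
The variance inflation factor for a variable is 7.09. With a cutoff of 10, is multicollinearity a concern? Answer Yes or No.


Check: VIF = 7.09 vs threshold = 10.
Since 7.09 < 10, the answer is No.

No


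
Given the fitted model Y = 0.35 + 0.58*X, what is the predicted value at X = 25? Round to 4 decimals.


Plug X = 25 into Y = 0.35 + 0.58*X:
Y = 0.35 + 14.5000 = 14.8500.

14.8500


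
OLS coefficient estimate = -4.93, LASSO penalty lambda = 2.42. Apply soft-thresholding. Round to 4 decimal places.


Absolute value: |-4.93| = 4.93.
Compare to lambda = 2.42.
Since |beta| > lambda, coefficient = sign(beta)*(|beta| - lambda) = -2.5100.

-2.5100


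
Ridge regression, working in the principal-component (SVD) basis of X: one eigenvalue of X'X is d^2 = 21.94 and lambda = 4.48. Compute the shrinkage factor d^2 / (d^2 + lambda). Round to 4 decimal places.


Denominator = d^2 + lambda = 21.94 + 4.48 = 26.4200.
Shrinkage = 21.94 / 26.4200 = 0.8304.

0.8304


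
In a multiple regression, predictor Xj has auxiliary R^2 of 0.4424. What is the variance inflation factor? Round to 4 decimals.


Using VIF = 1/(1 - R^2_j):
1 - 0.4424 = 0.5576.
VIF = 1.7934.

1.7934


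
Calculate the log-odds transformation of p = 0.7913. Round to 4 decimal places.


1 - p = 0.2087.
p/(1-p) = 3.7916.
logit = ln(3.7916) = 1.3328.

1.3328


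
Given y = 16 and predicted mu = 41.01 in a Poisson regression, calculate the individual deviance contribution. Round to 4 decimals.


First: ln(16/41.01) = -0.941227.
Then: 16 * -0.941227 = -15.059632.
y - mu = 16 - 41.01 = -25.01.
D = 2(-15.059632 - -25.01) = 19.900736, which rounds to 19.9007.

19.9007


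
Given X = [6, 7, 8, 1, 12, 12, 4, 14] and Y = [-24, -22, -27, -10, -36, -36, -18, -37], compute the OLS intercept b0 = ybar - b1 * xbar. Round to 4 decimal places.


The slope is b1 = -2.1594.
Sample means are xbar = 8.0000 and ybar = -26.2500.
Intercept: b0 = -26.2500 - (-2.1594)(8.0000) = -8.9746.

-8.9746


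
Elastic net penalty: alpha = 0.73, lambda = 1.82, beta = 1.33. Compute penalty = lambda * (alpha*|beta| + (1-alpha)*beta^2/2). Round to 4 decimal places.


Compute:
L1 = 0.73 * 1.33 = 0.9709.
L2 = 0.27 * 1.33^2 / 2 = 0.2388.
Penalty = 1.82 * (0.9709 + 0.2388) = 2.2017.

2.2017


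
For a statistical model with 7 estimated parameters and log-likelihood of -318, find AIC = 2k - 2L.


AIC = 2k - 2*loglik = 2(7) - 2(-318).
= 14 + 636 = 650.

650


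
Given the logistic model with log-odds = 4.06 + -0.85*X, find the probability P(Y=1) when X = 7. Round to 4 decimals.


Compute z = 4.06 + (-0.85)(7) = -1.8900.
exp(-z) = 6.6194.
P = 1/(1 + 6.6194) = 0.1312.

0.1312


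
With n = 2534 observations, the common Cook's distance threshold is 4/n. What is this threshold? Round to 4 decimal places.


Cook's distance cutoff = 4/n = 4/2534.
= 0.0016.

0.0016


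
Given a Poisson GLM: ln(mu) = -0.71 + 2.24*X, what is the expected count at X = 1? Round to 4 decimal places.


Compute eta = -0.71 + 2.24 * 1 = 1.5300.
Apply inverse link: mu = e^1.5300 = 4.6182.

4.6182


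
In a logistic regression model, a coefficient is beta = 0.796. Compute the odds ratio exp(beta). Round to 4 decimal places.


exp(0.796) = 2.2167.
So the odds ratio is 2.2167.

2.2167


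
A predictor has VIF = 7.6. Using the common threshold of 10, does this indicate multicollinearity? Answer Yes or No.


The threshold is 10.
VIF = 7.6 is < 10.
Multicollinearity indication: No.

No


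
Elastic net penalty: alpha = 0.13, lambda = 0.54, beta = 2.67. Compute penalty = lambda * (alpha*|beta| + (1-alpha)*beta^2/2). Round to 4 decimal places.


L1 component = 0.13 * |2.67| = 0.3471.
L2 component = 0.87 * 2.67^2 / 2 = 3.1011.
Penalty = 0.54 * (0.3471 + 3.1011) = 0.54 * 3.4482 = 1.8620.

1.8620


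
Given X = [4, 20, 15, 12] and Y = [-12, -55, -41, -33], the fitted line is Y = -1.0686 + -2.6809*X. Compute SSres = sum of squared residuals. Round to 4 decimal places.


Predicted values from Y = -1.0686 + -2.6809*X.
Residuals: [-0.2078, -0.3134, 0.2821, 0.2394].
SSres = 0.2783.

0.2783


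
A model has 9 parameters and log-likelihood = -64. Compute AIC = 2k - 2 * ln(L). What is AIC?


Compute:
2k = 2*9 = 18.
-2*loglik = -2*(-64) = 128.
AIC = 18 + 128 = 146.

146


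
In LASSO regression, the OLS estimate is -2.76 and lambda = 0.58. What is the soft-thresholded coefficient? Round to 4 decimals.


|beta_OLS| = 2.76.
lambda = 0.58.
Since |beta| > lambda, coefficient = sign(beta)*(|beta| - lambda) = -2.1800.
Result = -2.1800.

-2.1800


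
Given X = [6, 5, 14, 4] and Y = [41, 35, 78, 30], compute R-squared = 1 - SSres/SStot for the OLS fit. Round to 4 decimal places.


After computing the OLS fit (b0=11.4542, b1=4.7649):
SSres = 1.2829, SStot = 1426.0000.
R^2 = 1 - 1.2829/1426.0000 = 0.9991.

0.9991


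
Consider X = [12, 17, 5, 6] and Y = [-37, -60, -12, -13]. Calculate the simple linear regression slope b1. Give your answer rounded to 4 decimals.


Calculate xbar = 10.0000, ybar = -30.5000.
S_xx = 94.0000, S_xy = -382.0000.
Using b1 = S_xy / S_xx = -382.0000 / 94.0000, we get b1 = -4.0638.

-4.0638


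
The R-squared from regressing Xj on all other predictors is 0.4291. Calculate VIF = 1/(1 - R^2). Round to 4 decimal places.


Using VIF = 1/(1 - R^2_j):
1 - 0.4291 = 0.5709.
VIF = 1.7516.

1.7516


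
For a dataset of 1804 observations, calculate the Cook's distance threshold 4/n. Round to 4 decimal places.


Cook's distance cutoff = 4/n = 4/1804.
= 0.0022.

0.0022


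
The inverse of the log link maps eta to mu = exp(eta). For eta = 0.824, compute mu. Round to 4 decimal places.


mu = exp(eta) = exp(0.824).
= 2.2796.

2.2796


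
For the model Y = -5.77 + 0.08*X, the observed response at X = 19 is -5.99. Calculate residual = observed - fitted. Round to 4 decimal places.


Predicted = -5.77 + 0.08 * 19 = -4.2500.
Residual = -5.99 - -4.2500 = -1.7400.

-1.7400


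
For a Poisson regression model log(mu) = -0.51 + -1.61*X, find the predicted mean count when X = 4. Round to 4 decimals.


Compute eta = -0.51 + -1.61 * 4 = -6.9500.
Apply inverse link: mu = e^-6.9500 = 0.0010.

0.0010


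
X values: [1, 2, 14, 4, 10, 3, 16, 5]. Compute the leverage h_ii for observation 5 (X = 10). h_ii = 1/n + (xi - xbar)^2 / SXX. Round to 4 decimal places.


Compute xbar = 6.8750 with n = 8 observations.
SXX = 228.8750.
Leverage = 1/8 + (10 - 6.8750)^2/228.8750 = 0.1677.

0.1677


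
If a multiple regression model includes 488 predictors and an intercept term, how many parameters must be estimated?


Each predictor gets one coefficient, plus one intercept.
Total parameters = 488 + 1 = 489.

489


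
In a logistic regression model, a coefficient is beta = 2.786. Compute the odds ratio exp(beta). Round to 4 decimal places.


Odds ratio = exp(beta) = exp(2.786).
= 16.2160.

16.2160


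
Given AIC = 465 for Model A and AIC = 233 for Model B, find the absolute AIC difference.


Absolute difference = |465 - 233| = 232.
The model with lower AIC (B) is preferred.

232


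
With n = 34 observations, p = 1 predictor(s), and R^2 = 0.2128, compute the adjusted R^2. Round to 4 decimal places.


Using the formula:
(1 - 0.2128) = 0.7872.
Multiply by 33/32: 0.7872 * 33 = 25.9776, then 25.9776 / 32 = 0.8118.
Adj R^2 = 1 - 0.8118 = 0.1882.

0.1882


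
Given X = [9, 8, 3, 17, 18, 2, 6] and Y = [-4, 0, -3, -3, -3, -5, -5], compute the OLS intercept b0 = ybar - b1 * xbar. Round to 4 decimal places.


First find the slope: b1 = 0.0708.
Means: xbar = 9.0000, ybar = -3.2857.
b0 = ybar - b1 * xbar = -3.2857 - 0.0708 * 9.0000 = -3.9232.

-3.9232


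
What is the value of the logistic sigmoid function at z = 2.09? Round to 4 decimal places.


Compute exp(-2.0900) = 0.1237.
Sigmoid = 1 / (1 + 0.1237) = 1 / 1.1237 = 0.8899.

0.8899


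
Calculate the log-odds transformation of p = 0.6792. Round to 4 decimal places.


1 - p = 0.3208.
p/(1-p) = 2.1172.
logit = ln(2.1172) = 0.7501.

0.7501


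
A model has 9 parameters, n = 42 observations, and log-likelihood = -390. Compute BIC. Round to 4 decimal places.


k * ln(n) = 9 * ln(42) = 9 * 3.737670 = 33.639030.
-2 * loglik = -2 * (-390) = 780.
BIC = 33.639030 + 780 = 813.639030, which rounds to 813.6390.

813.6390


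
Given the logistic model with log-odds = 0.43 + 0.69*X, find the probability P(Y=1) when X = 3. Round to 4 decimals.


Linear predictor: z = 0.43 + 0.69 * 3 = 2.5000.
P = 1/(1 + exp(-2.5000)) = 1/(1 + 0.0821) = 0.9241.

0.9241


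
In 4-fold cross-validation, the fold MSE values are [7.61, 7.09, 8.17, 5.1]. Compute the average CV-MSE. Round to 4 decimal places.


Add all fold MSEs: 27.9700.
Divide by k = 4: 27.9700/4 = 6.9925.

6.9925


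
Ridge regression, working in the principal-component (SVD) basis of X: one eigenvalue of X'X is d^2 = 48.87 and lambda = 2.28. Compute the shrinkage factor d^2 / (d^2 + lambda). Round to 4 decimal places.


Compute the denominator: 48.87 + 2.28 = 51.1500.
Shrinkage factor = 48.87 / 51.1500 = 0.9554.

0.9554


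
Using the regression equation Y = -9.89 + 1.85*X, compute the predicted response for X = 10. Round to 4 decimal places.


Substitute X = 10 into the equation:
Y = -9.89 + 1.85 * 10 = -9.89 + 18.5000 = 8.6100.

8.6100


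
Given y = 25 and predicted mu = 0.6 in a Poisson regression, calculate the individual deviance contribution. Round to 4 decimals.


y/mu = 25/0.6 = 41.666667 (approx.), and ln(25/0.6) = 3.729701.
y * ln(y/mu) = 25 * 3.729701 = 93.242525.
y - mu = 24.4.
D = 2 * (93.242525 - 24.4) = 137.685050, which rounds to 137.6851.

137.6851


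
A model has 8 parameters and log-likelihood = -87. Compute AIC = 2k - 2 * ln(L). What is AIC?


Compute:
2k = 2*8 = 16.
-2*loglik = -2*(-87) = 174.
AIC = 16 + 174 = 190.

190


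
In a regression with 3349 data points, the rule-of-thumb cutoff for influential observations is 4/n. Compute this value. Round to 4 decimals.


Using the rule of thumb:
Threshold = 4 / 3349 = 0.0012.

0.0012


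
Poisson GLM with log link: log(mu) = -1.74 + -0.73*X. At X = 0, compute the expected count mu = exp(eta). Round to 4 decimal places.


Compute eta = -1.74 + -0.73 * 0 = -1.7400.
Apply inverse link: mu = e^-1.7400 = 0.1755.

0.1755


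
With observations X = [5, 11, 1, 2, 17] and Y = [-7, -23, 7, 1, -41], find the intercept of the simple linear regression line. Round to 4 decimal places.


The slope is b1 = -2.8894.
Sample means are xbar = 7.2000 and ybar = -12.6000.
Intercept: b0 = -12.6000 - (-2.8894)(7.2000) = 8.2035.

8.2035


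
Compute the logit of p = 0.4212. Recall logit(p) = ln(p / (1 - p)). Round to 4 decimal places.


1 - p = 0.5788.
p/(1-p) = 0.7277.
logit = ln(0.7277) = -0.3178.

-0.3178


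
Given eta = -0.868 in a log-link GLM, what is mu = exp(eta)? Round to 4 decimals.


Apply the inverse link:
mu = e^-0.868 = 0.4198.

0.4198


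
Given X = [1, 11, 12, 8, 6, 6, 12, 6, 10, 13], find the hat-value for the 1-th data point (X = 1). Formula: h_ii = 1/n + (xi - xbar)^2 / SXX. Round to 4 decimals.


n = 10, xbar = 8.5000.
SXX = sum((xi - xbar)^2) = 128.5000.
h = 1/10 + (1 - 8.5000)^2 / 128.5000 = 0.5377.

0.5377


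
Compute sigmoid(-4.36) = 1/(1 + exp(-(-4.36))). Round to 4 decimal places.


First, exp(4.3600) = 78.2571.
Then sigma(z) = 1/(1 + 78.2571) = 0.0126.

0.0126


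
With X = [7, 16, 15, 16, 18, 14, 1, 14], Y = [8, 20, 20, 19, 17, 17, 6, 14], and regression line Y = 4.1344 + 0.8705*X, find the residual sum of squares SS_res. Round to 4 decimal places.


For each point, residual = actual - predicted.
Residuals: [-2.2279, 1.9376, 2.8081, 0.9376, -2.8034, 0.6786, 0.9951, -2.3214].
Sum of squared residuals = 32.1810.

32.1810


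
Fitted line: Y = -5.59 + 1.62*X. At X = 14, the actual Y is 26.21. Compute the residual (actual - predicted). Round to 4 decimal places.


Compute yhat = -5.59 + (1.62)(14) = 17.0900.
Residual = actual - predicted = 26.21 - 17.0900 = 9.1200.

9.1200


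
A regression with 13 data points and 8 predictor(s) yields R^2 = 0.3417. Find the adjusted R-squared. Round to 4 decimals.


Plug in: Adj R^2 = 1 - (1 - 0.3417) * 12/4.
= 1 - 0.6583 * 12/4
= 1 - 7.8996 / 4
= 1 - 1.9749 = -0.9749.

-0.9749


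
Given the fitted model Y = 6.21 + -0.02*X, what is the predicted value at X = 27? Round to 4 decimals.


Plug X = 27 into Y = 6.21 + -0.02*X:
Y = 6.21 + -0.5400 = 5.6700.

5.6700


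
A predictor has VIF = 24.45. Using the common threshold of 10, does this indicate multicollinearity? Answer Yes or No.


The threshold is 10.
VIF = 24.45 is >= 10.
Multicollinearity indication: Yes.

Yes


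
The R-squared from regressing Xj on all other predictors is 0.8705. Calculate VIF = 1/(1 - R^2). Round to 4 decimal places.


VIF = 1 / (1 - 0.8705).
= 1 / 0.1295 = 7.7220.

7.7220


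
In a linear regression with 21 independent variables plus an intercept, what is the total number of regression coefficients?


Total coefficients = number of predictors + 1 (for the intercept).
= 21 + 1 = 22.

22


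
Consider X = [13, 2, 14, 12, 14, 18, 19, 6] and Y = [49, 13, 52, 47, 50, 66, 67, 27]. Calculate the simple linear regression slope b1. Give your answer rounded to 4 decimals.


The sample means are xbar = 12.2500 and ybar = 46.3750.
Compute S_xx = 229.5000 and S_xy = 733.2500.
Slope b1 = S_xy / S_xx = 733.2500 / 229.5000 = 3.1950.

3.1950


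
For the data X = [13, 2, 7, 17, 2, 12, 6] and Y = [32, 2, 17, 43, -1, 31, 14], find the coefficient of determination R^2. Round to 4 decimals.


The fitted line is Y = -4.1951 + 2.8367*X.
SSres = 12.4422, SStot = 1603.4286.
R^2 = 1 - SSres/SStot = 0.9922.

0.9922


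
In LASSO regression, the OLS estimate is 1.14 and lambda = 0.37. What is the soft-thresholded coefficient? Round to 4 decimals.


Absolute value: |1.14| = 1.14.
Compare to lambda = 0.37.
Since |beta| > lambda, coefficient = sign(beta)*(|beta| - lambda) = 0.7700.

0.7700


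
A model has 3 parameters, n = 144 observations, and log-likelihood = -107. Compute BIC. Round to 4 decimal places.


Compute k*ln(n) = 3*ln(144) = 3*4.969813 = 14.909439.
Then -2*loglik = 214.
BIC = 14.909439 + 214 = 228.909439, which rounds to 228.9094.

228.9094


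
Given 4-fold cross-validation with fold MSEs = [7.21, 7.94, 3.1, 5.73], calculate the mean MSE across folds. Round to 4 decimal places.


Add all fold MSEs: 23.9800.
Divide by k = 4: 23.9800/4 = 5.9950.

5.9950


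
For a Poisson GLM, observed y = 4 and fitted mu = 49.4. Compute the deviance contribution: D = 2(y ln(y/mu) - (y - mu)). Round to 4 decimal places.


y/mu = 4/49.4 = 0.080972 (approx.), and ln(4/49.4) = -2.513656.
y * ln(y/mu) = 4 * -2.513656 = -10.054624.
y - mu = -45.4.
D = 2 * (-10.054624 - -45.4) = 70.690752, which rounds to 70.6908.

70.6908


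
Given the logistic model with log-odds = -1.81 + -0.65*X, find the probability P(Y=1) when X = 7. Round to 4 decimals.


Linear predictor: z = -1.81 + -0.65 * 7 = -6.3600.
P = 1/(1 + exp(6.3600)) = 1/(1 + 578.2464) = 0.0017.

0.0017


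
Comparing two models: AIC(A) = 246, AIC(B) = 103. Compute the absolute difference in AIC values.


Absolute difference = |246 - 103| = 143.
The model with lower AIC (B) is preferred.

143


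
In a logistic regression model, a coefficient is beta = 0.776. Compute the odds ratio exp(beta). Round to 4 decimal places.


The odds ratio is computed as:
OR = e^(0.776) = 2.1728.

2.1728


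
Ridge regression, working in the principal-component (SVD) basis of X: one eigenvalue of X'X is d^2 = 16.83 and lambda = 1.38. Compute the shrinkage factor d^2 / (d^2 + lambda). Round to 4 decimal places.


Compute the denominator: 16.83 + 1.38 = 18.2100.
Shrinkage factor = 16.83 / 18.2100 = 0.9242.

0.9242


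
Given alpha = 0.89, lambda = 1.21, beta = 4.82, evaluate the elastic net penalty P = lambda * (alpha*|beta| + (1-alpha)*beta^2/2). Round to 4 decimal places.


L1 component = 0.89 * |4.82| = 4.2898.
L2 component = 0.11 * 4.82^2 / 2 = 1.2778.
Penalty = 1.21 * (4.2898 + 1.2778) = 1.21 * 5.5676 = 6.7368.

6.7368


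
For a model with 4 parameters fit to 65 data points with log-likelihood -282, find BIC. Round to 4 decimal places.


ln(65) = 4.174387.
k * ln(n) = 4 * 4.174387 = 16.697548.
-2L = 564.
BIC = 16.697548 + 564 = 580.697548, which rounds to 580.6975.

580.6975


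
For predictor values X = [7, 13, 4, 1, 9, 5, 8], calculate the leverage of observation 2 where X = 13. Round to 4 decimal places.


n = 7, xbar = 6.7143.
SXX = sum((xi - xbar)^2) = 89.4286.
h = 1/7 + (13 - 6.7143)^2 / 89.4286 = 0.5847.

0.5847


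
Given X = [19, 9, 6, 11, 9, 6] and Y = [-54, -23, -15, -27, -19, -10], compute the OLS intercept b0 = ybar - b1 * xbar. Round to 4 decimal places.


The slope is b1 = -3.1983.
Sample means are xbar = 10.0000 and ybar = -24.6667.
Intercept: b0 = -24.6667 - (-3.1983)(10.0000) = 7.3161.

7.3161


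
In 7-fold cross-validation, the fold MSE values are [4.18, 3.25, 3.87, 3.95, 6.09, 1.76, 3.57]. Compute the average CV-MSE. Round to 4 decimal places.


Add all fold MSEs: 26.6700.
Divide by k = 7: 26.6700/7 = 3.8100.

3.8100
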